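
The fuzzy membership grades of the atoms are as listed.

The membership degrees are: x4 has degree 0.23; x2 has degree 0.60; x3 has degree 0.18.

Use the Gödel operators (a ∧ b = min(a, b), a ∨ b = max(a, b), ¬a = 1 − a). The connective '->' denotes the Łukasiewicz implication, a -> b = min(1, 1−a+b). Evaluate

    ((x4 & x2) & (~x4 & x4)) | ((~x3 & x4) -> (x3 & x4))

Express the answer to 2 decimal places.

0.95

x4 & x2 = min(a, b) on (0.23, 0.60) = 0.23
~x4 = 1 − 0.23 = 0.77
~x4 & x4 = min(a, b) on (0.77, 0.23) = 0.23
(x4 & x2) & (~x4 & x4) = min(a, b) on (0.23, 0.23) = 0.23
~x3 = 1 − 0.18 = 0.82
~x3 & x4 = min(a, b) on (0.82, 0.23) = 0.23
x3 & x4 = min(a, b) on (0.18, 0.23) = 0.18
(~x3 & x4) -> (x3 & x4)  [Łukasiewicz: min(1, 1−a+b)] with a=0.23, b=0.18 → 0.95
((x4 & x2) & (~x4 & x4)) | ((~x3 & x4) -> (x3 & x4)) = max(a, b) on (0.23, 0.95) = 0.95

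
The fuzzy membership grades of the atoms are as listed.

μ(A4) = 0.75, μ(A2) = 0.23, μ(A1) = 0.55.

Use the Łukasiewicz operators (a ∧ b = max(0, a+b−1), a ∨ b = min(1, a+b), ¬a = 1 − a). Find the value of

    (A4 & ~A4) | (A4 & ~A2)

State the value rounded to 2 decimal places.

~A4 = 1 − 0.75 = 0.25
A4 & ~A4 = max(0, a+b−1) on (0.75, 0.25) = 0.00
~A2 = 1 − 0.23 = 0.77
A4 & ~A2 = max(0, a+b−1) on (0.75, 0.77) = 0.52
(A4 & ~A4) | (A4 & ~A2) = min(1, a+b) on (0.00, 0.52) = 0.52

0.52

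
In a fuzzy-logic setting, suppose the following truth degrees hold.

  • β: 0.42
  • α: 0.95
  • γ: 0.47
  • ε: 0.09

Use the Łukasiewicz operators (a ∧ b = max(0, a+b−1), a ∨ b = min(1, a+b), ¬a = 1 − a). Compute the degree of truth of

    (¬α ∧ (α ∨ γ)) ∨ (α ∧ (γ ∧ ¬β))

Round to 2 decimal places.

¬α = 1 − 0.95 = 0.05
α ∨ γ = min(1, a+b) on (0.95, 0.47) = 1.00
¬α ∧ (α ∨ γ) = max(0, a+b−1) on (0.05, 1.00) = 0.05
¬β = 1 − 0.42 = 0.58
γ ∧ ¬β = max(0, a+b−1) on (0.47, 0.58) = 0.05
α ∧ (γ ∧ ¬β) = max(0, a+b−1) on (0.95, 0.05) = 0.00
(¬α ∧ (α ∨ γ)) ∨ (α ∧ (γ ∧ ¬β)) = min(1, a+b) on (0.05, 0.00) = 0.05

0.05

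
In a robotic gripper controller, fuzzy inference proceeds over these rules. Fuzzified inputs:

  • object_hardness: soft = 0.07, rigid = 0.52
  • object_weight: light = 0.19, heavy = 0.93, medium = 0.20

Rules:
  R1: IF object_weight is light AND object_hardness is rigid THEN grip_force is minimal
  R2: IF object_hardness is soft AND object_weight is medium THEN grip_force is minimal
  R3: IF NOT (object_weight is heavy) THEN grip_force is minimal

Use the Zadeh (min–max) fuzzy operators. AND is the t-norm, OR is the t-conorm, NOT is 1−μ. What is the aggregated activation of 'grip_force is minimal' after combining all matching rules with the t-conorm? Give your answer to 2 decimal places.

R1: light=0.19, rigid=0.52; AND[min(a, b)] → w = 0.19
R2: soft=0.07, medium=0.20; AND[min(a, b)] → w = 0.07
R3: ¬heavy=1−0.93=0.07 → w = 0.07
Rules with consequent 'minimal': {R1, R2, R3} → strengths 0.19, 0.07, 0.07
Aggregate via t-conorm [max(a, b)]: 0.19

0.19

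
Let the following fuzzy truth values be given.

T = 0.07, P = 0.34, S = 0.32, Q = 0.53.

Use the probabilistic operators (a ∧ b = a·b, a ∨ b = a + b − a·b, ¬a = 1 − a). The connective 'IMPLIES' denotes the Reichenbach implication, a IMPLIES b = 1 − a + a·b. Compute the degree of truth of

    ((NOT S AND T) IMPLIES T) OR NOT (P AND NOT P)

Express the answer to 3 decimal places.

0.990

NOT S = 1 − 0.3200 = 0.6800
NOT S AND T = a·b on (0.6800, 0.0700) = 0.0476
(NOT S AND T) IMPLIES T  [Reichenbach: 1 − a + a·b] with a=0.0476, b=0.0700 → 0.9557
NOT P = 1 − 0.3400 = 0.6600
P AND NOT P = a·b on (0.3400, 0.6600) = 0.2244
NOT (P AND NOT P) = 1 − 0.2244 = 0.7756
((NOT S AND T) IMPLIES T) OR NOT (P AND NOT P) = a + b − a·b on (0.9557, 0.7756) = 0.9901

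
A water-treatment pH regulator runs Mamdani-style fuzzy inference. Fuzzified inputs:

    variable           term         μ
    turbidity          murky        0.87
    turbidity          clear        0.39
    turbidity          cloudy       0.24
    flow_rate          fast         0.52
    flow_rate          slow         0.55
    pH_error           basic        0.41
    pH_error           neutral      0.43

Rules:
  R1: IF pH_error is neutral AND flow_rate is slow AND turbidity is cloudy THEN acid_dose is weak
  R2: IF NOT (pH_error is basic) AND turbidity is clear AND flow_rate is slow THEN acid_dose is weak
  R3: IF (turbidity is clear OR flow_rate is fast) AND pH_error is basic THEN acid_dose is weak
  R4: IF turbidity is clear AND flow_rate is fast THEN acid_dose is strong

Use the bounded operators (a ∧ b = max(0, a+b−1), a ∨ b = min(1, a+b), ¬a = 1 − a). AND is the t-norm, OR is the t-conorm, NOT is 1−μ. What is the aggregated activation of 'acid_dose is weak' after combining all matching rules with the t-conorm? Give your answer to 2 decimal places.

R1: neutral=0.43, slow=0.55, cloudy=0.24; AND[max(0, a+b−1)] → w = 0.00
R2: ¬basic=1−0.41=0.59, clear=0.39, slow=0.55; AND[max(0, a+b−1)] → w = 0.00
R3: (clear=0.39 OR fast=0.52) = 0.91; AND[max(0, a+b−1)] with basic=0.41 → w = 0.32
R4: clear=0.39, fast=0.52; AND[max(0, a+b−1)] → w = 0.00
Rules with consequent 'weak': {R1, R2, R3} → strengths 0.00, 0.00, 0.32
Aggregate via t-conorm [min(1, a+b)]: 0.32

0.32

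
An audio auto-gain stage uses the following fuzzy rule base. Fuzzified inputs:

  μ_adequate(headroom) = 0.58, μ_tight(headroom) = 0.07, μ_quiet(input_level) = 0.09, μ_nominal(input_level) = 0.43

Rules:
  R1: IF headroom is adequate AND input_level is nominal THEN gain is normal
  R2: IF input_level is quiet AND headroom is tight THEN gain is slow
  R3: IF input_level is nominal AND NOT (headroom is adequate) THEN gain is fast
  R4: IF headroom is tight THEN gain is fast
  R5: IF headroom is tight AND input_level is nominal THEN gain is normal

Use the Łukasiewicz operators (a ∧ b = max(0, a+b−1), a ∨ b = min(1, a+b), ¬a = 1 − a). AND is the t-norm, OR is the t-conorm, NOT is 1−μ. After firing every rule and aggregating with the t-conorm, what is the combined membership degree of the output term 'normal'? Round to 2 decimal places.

R1: adequate=0.58, nominal=0.43; AND[max(0, a+b−1)] → w = 0.01
R2: quiet=0.09, tight=0.07; AND[max(0, a+b−1)] → w = 0.00
R3: nominal=0.43, ¬adequate=1−0.58=0.42; AND[max(0, a+b−1)] → w = 0.00
R4: tight=0.07 → w = 0.07
R5: tight=0.07, nominal=0.43; AND[max(0, a+b−1)] → w = 0.00
Rules with consequent 'normal': {R1, R5} → strengths 0.01, 0.00
Aggregate via t-conorm [min(1, a+b)]: 0.01

0.01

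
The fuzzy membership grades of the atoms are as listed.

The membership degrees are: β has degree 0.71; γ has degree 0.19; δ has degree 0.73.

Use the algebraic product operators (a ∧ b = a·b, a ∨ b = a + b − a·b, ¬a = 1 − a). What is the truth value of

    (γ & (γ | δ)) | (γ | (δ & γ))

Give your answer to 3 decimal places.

γ | δ = a + b − a·b on (0.1900, 0.7300) = 0.7813
γ & (γ | δ) = a·b on (0.1900, 0.7813) = 0.1484
δ & γ = a·b on (0.7300, 0.1900) = 0.1387
γ | (δ & γ) = a + b − a·b on (0.1900, 0.1387) = 0.3023
(γ & (γ | δ)) | (γ | (δ & γ)) = a + b − a·b on (0.1484, 0.3023) = 0.4059

0.406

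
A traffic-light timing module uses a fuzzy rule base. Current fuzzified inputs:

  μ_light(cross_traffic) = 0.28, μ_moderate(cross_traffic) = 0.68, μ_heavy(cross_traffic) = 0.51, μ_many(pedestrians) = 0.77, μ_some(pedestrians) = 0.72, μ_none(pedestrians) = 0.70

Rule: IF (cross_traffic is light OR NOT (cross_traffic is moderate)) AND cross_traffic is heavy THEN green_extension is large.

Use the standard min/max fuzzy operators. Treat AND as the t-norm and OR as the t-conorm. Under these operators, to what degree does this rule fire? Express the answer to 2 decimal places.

firing strength: (light=0.28 OR ¬moderate=1−0.68=0.32) = 0.32; AND[min(a, b)] with heavy=0.51 → w = 0.32

0.32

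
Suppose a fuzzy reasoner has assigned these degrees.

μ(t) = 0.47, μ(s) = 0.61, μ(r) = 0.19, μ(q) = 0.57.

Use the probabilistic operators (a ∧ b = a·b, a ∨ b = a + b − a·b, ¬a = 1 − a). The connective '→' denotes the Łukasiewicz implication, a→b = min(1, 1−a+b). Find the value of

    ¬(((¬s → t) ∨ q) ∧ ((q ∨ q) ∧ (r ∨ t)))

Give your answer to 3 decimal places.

¬s = 1 − 0.6100 = 0.3900
¬s → t  [Łukasiewicz: min(1, 1−a+b)] with a=0.3900, b=0.4700 → 1.0000
(¬s → t) ∨ q = a + b − a·b on (1.0000, 0.5700) = 1.0000
q ∨ q = a + b − a·b on (0.5700, 0.5700) = 0.8151
r ∨ t = a + b − a·b on (0.1900, 0.4700) = 0.5707
(q ∨ q) ∧ (r ∨ t) = a·b on (0.8151, 0.5707) = 0.4652
((¬s → t) ∨ q) ∧ ((q ∨ q) ∧ (r ∨ t)) = a·b on (1.0000, 0.4652) = 0.4652
¬(((¬s → t) ∨ q) ∧ ((q ∨ q) ∧ (r ∨ t))) = 1 − 0.4652 = 0.5348

0.535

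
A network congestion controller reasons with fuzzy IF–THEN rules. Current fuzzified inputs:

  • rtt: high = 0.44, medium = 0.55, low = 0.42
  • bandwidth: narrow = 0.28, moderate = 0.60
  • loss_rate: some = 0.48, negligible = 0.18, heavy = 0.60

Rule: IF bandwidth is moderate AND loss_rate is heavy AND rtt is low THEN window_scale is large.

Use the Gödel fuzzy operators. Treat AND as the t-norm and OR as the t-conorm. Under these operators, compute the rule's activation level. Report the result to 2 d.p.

0.42

firing strength: moderate=0.60, heavy=0.60, low=0.42; AND[min(a, b)] → w = 0.42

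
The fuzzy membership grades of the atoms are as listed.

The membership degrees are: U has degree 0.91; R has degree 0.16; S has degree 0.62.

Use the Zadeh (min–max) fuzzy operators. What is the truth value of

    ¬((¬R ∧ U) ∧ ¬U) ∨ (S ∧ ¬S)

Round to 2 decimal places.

0.91

¬R = 1 − 0.16 = 0.84
¬R ∧ U = min(a, b) on (0.84, 0.91) = 0.84
¬U = 1 − 0.91 = 0.09
(¬R ∧ U) ∧ ¬U = min(a, b) on (0.84, 0.09) = 0.09
¬((¬R ∧ U) ∧ ¬U) = 1 − 0.09 = 0.91
¬S = 1 − 0.62 = 0.38
S ∧ ¬S = min(a, b) on (0.62, 0.38) = 0.38
¬((¬R ∧ U) ∧ ¬U) ∨ (S ∧ ¬S) = max(a, b) on (0.91, 0.38) = 0.91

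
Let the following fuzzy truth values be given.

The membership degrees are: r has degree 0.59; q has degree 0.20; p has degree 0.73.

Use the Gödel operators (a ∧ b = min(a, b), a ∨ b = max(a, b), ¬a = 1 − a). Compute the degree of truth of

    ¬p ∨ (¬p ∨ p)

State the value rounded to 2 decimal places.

¬p = 1 − 0.73 = 0.27
¬p = 1 − 0.73 = 0.27
¬p ∨ p = max(a, b) on (0.27, 0.73) = 0.73
¬p ∨ (¬p ∨ p) = max(a, b) on (0.27, 0.73) = 0.73

0.73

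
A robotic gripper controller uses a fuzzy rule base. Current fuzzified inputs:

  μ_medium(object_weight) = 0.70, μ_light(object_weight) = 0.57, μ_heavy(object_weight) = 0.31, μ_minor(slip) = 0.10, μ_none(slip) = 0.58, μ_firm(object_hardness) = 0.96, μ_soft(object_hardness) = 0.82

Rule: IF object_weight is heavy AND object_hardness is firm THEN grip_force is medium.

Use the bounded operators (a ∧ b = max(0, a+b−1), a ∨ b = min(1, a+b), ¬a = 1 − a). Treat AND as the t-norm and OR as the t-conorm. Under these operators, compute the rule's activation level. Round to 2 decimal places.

0.27

firing strength: heavy=0.31, firm=0.96; AND[max(0, a+b−1)] → w = 0.27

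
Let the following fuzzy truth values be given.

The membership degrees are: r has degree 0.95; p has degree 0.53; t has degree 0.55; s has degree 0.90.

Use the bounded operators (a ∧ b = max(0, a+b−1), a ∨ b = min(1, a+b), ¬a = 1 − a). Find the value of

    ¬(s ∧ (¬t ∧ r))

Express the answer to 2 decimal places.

0.70

¬t = 1 − 0.55 = 0.45
¬t ∧ r = max(0, a+b−1) on (0.45, 0.95) = 0.40
s ∧ (¬t ∧ r) = max(0, a+b−1) on (0.90, 0.40) = 0.30
¬(s ∧ (¬t ∧ r)) = 1 − 0.30 = 0.70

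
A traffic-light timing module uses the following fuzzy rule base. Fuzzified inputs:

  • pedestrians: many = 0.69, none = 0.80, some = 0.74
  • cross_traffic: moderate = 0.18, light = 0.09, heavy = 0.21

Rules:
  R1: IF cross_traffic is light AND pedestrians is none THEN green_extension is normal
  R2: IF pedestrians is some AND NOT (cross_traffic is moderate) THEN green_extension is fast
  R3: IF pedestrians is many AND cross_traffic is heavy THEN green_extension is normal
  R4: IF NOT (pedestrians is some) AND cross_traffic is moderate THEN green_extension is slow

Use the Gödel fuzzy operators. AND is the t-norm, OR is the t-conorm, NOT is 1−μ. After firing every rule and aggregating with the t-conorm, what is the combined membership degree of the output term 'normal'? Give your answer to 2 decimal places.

R1: light=0.09, none=0.80; AND[min(a, b)] → w = 0.09
R2: some=0.74, ¬moderate=1−0.18=0.82; AND[min(a, b)] → w = 0.74
R3: many=0.69, heavy=0.21; AND[min(a, b)] → w = 0.21
R4: ¬some=1−0.74=0.26, moderate=0.18; AND[min(a, b)] → w = 0.18
Rules with consequent 'normal': {R1, R3} → strengths 0.09, 0.21
Aggregate via t-conorm [max(a, b)]: 0.21

0.21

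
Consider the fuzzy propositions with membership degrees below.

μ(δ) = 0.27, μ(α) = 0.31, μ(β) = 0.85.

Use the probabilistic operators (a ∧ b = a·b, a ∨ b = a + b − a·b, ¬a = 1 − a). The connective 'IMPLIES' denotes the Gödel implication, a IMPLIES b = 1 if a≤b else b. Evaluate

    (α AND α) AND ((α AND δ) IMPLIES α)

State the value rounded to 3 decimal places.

0.096

α AND α = a·b on (0.3100, 0.3100) = 0.0961
α AND δ = a·b on (0.3100, 0.2700) = 0.0837
(α AND δ) IMPLIES α  [Gödel: 1 if a≤b else b] with a=0.0837, b=0.3100 → 1.0000
(α AND α) AND ((α AND δ) IMPLIES α) = a·b on (0.0961, 1.0000) = 0.0961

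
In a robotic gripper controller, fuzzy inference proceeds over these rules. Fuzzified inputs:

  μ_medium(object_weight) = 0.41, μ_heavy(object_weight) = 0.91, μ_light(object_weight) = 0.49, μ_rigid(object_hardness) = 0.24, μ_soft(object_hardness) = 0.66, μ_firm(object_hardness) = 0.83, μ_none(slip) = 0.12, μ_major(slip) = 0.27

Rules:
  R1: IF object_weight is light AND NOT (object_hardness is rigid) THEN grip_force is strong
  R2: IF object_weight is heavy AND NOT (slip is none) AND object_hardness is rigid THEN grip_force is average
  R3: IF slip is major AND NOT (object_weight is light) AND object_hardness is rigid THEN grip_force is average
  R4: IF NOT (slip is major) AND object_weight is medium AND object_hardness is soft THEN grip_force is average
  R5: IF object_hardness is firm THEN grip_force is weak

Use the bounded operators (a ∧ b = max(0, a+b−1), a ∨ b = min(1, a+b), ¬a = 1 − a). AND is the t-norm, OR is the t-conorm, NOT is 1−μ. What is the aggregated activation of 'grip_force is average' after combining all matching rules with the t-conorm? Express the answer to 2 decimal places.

R1: light=0.49, ¬rigid=1−0.24=0.76; AND[max(0, a+b−1)] → w = 0.25
R2: heavy=0.91, ¬none=1−0.12=0.88, rigid=0.24; AND[max(0, a+b−1)] → w = 0.03
R3: major=0.27, ¬light=1−0.49=0.51, rigid=0.24; AND[max(0, a+b−1)] → w = 0.00
R4: ¬major=1−0.27=0.73, medium=0.41, soft=0.66; AND[max(0, a+b−1)] → w = 0.00
R5: firm=0.83 → w = 0.83
Rules with consequent 'average': {R2, R3, R4} → strengths 0.03, 0.00, 0.00
Aggregate via t-conorm [min(1, a+b)]: 0.03

0.03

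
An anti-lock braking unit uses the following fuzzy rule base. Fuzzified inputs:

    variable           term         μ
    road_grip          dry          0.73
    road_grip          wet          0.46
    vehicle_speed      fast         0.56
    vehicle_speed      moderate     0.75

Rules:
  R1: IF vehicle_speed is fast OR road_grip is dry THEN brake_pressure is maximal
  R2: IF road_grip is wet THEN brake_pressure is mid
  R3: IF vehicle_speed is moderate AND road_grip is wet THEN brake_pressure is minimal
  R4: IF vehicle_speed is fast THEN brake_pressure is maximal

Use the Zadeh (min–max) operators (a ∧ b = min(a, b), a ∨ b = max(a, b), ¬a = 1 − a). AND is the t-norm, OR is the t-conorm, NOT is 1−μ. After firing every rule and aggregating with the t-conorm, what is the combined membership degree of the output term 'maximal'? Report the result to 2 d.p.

R1: fast=0.56, dry=0.73; OR[max(a, b)] → w = 0.73
R2: wet=0.46 → w = 0.46
R3: moderate=0.75, wet=0.46; AND[min(a, b)] → w = 0.46
R4: fast=0.56 → w = 0.56
Rules with consequent 'maximal': {R1, R4} → strengths 0.73, 0.56
Aggregate via t-conorm [max(a, b)]: 0.73

0.73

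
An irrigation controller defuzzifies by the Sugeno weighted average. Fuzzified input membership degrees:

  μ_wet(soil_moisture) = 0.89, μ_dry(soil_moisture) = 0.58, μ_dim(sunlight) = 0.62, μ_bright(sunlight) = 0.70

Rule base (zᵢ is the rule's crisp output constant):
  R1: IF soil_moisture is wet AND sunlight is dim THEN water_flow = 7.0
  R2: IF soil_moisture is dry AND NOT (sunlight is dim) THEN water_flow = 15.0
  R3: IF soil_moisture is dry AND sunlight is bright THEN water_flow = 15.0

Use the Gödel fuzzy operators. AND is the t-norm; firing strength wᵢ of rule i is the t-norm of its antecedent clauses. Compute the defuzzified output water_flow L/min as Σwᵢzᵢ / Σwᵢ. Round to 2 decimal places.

R1 (z=7.0): wet=0.89, dim=0.62; AND[min(a, b)] → w = 0.62
R2 (z=15.0): dry=0.58, ¬dim=1−0.62=0.38; AND[min(a, b)] → w = 0.38
R3 (z=15.0): dry=0.58, bright=0.70; AND[min(a, b)] → w = 0.58
Weighted average = (0.62·7.0 + 0.38·15.0 + 0.58·15.0) / (0.62 + 0.38 + 0.58)
  = 18.7400 / 1.5800 = 11.86

11.86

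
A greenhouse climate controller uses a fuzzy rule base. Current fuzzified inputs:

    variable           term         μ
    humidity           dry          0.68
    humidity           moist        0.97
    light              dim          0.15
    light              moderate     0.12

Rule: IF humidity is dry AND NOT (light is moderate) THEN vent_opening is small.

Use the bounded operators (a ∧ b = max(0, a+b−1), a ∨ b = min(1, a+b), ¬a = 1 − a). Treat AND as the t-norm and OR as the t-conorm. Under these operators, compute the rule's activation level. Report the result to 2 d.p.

0.56

firing strength: dry=0.68, ¬moderate=1−0.12=0.88; AND[max(0, a+b−1)] → w = 0.56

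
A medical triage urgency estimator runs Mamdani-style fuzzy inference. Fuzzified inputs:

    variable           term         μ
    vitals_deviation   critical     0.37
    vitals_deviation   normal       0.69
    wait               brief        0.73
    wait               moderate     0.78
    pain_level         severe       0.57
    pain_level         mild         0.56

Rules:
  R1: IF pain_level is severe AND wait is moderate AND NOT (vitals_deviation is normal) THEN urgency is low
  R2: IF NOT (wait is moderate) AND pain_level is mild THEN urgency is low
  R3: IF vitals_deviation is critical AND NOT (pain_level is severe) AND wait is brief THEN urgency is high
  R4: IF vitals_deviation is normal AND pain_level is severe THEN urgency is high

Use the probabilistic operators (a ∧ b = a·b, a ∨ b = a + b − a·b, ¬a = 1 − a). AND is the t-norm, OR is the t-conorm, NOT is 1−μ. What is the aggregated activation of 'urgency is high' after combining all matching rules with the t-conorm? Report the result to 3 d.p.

0.464

R1: severe=0.57, moderate=0.78, ¬normal=1−0.69=0.31; AND[a·b] → w = 0.1378
R2: ¬moderate=1−0.78=0.22, mild=0.56; AND[a·b] → w = 0.1232
R3: critical=0.37, ¬severe=1−0.57=0.43, brief=0.73; AND[a·b] → w = 0.1161
R4: normal=0.69, severe=0.57; AND[a·b] → w = 0.3933
Rules with consequent 'high': {R3, R4} → strengths 0.1161, 0.3933
Aggregate via t-conorm [a + b − a·b]: 0.4638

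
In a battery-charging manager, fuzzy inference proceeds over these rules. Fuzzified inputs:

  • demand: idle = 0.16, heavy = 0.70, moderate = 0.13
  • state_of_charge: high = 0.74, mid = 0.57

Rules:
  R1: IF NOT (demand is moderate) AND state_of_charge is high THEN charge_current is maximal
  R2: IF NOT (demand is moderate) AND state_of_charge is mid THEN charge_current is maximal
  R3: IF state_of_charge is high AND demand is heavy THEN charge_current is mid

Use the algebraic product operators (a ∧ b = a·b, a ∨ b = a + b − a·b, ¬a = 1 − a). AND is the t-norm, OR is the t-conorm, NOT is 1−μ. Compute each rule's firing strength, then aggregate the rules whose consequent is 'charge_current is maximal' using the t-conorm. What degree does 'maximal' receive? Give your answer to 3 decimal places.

R1: ¬moderate=1−0.13=0.87, high=0.74; AND[a·b] → w = 0.6438
R2: ¬moderate=1−0.13=0.87, mid=0.57; AND[a·b] → w = 0.4959
R3: high=0.74, heavy=0.70; AND[a·b] → w = 0.5180
Rules with consequent 'maximal': {R1, R2} → strengths 0.6438, 0.4959
Aggregate via t-conorm [a + b − a·b]: 0.8204

0.820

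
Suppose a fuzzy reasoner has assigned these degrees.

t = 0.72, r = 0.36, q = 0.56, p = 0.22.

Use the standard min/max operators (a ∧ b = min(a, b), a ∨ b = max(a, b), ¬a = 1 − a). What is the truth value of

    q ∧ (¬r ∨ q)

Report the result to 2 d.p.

¬r = 1 − 0.36 = 0.64
¬r ∨ q = max(a, b) on (0.64, 0.56) = 0.64
q ∧ (¬r ∨ q) = min(a, b) on (0.56, 0.64) = 0.56

0.56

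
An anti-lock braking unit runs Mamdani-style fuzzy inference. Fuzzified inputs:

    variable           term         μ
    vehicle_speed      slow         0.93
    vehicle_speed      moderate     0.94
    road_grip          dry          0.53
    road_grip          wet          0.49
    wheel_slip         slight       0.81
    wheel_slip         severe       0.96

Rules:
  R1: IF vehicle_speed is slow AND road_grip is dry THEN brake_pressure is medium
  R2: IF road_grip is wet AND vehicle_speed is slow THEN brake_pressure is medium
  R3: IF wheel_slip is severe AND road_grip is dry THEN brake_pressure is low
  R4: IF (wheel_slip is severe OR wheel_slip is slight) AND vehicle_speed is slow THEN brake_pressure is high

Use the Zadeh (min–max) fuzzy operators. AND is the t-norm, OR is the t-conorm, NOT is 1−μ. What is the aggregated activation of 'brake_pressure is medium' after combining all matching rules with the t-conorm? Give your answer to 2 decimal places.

0.53

R1: slow=0.93, dry=0.53; AND[min(a, b)] → w = 0.53
R2: wet=0.49, slow=0.93; AND[min(a, b)] → w = 0.49
R3: severe=0.96, dry=0.53; AND[min(a, b)] → w = 0.53
R4: (severe=0.96 OR slight=0.81) = 0.96; AND[min(a, b)] with slow=0.93 → w = 0.93
Rules with consequent 'medium': {R1, R2} → strengths 0.53, 0.49
Aggregate via t-conorm [max(a, b)]: 0.53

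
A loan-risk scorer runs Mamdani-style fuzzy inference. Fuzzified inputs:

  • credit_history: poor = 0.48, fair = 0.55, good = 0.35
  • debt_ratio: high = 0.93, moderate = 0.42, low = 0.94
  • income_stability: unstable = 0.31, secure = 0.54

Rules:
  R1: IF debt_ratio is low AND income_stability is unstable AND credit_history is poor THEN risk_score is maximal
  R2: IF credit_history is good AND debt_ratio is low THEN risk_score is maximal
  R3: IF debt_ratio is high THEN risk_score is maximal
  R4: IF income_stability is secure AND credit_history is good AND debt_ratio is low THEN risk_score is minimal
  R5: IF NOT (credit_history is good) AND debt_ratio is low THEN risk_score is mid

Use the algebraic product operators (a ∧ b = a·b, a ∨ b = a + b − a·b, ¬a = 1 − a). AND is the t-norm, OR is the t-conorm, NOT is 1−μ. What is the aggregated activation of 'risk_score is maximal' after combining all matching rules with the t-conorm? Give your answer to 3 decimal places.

R1: low=0.94, unstable=0.31, poor=0.48; AND[a·b] → w = 0.1399
R2: good=0.35, low=0.94; AND[a·b] → w = 0.3290
R3: high=0.93 → w = 0.9300
R4: secure=0.54, good=0.35, low=0.94; AND[a·b] → w = 0.1777
R5: ¬good=1−0.35=0.65, low=0.94; AND[a·b] → w = 0.6110
Rules with consequent 'maximal': {R1, R2, R3} → strengths 0.1399, 0.3290, 0.9300
Aggregate via t-conorm [a + b − a·b]: 0.9596

0.960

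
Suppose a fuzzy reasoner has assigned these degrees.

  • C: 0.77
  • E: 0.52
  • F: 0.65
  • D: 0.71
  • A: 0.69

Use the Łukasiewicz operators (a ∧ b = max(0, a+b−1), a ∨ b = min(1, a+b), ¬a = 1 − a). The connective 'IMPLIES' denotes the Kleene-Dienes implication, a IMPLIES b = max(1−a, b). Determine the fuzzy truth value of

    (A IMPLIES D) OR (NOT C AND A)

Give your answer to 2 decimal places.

0.71

A IMPLIES D  [Kleene-Dienes: max(1−a, b)] with a=0.69, b=0.71 → 0.71
NOT C = 1 − 0.77 = 0.23
NOT C AND A = max(0, a+b−1) on (0.23, 0.69) = 0.00
(A IMPLIES D) OR (NOT C AND A) = min(1, a+b) on (0.71, 0.00) = 0.71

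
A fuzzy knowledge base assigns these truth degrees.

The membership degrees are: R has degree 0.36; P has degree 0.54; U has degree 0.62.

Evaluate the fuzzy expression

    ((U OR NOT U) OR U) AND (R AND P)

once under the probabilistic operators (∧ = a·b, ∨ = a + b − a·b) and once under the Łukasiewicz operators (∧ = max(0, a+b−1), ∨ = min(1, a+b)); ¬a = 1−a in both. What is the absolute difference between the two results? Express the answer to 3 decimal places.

Under probabilistic:
  NOT U = 1 − 0.6200 = 0.3800
  U OR NOT U = a + b − a·b on (0.6200, 0.3800) = 0.7644
  (U OR NOT U) OR U = a + b − a·b on (0.7644, 0.6200) = 0.9105
  R AND P = a·b on (0.3600, 0.5400) = 0.1944
  ((U OR NOT U) OR U) AND (R AND P) = a·b on (0.9105, 0.1944) = 0.1770
  → value = 0.1770
Under Łukasiewicz:
  NOT U = 1 − 0.62 = 0.38
  U OR NOT U = min(1, a+b) on (0.62, 0.38) = 1.00
  (U OR NOT U) OR U = min(1, a+b) on (1.00, 0.62) = 1.00
  R AND P = max(0, a+b−1) on (0.36, 0.54) = 0.00
  ((U OR NOT U) OR U) AND (R AND P) = max(0, a+b−1) on (1.00, 0.00) = 0.00
  → value = 0.0000
|0.1770 − 0.0000| = 0.177

0.177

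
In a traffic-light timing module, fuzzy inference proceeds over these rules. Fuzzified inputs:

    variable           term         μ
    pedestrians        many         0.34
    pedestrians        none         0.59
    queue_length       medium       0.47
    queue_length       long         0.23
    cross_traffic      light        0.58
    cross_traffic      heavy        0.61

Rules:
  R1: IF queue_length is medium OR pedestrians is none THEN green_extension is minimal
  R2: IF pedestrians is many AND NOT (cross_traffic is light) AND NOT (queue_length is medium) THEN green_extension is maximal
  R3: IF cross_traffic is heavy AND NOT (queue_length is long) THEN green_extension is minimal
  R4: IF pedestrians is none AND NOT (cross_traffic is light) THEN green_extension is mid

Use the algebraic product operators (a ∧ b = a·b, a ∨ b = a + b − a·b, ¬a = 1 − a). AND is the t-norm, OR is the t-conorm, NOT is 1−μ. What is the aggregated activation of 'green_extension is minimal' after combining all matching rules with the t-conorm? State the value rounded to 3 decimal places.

R1: medium=0.47, none=0.59; OR[a + b − a·b] → w = 0.7827
R2: many=0.34, ¬light=1−0.58=0.42, ¬medium=1−0.47=0.53; AND[a·b] → w = 0.0757
R3: heavy=0.61, ¬long=1−0.23=0.77; AND[a·b] → w = 0.4697
R4: none=0.59, ¬light=1−0.58=0.42; AND[a·b] → w = 0.2478
Rules with consequent 'minimal': {R1, R3} → strengths 0.7827, 0.4697
Aggregate via t-conorm [a + b − a·b]: 0.8848

0.885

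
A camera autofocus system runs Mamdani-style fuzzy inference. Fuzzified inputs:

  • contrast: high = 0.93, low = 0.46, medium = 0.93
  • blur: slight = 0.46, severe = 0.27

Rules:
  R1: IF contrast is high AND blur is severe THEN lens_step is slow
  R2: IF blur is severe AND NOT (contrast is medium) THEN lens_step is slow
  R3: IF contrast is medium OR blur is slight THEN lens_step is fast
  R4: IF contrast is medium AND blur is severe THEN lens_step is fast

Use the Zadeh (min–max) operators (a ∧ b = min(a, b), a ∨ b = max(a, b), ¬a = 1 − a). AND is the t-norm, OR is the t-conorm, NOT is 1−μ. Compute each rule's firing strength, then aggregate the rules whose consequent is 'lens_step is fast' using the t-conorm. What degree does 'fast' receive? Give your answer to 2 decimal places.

R1: high=0.93, severe=0.27; AND[min(a, b)] → w = 0.27
R2: severe=0.27, ¬medium=1−0.93=0.07; AND[min(a, b)] → w = 0.07
R3: medium=0.93, slight=0.46; OR[max(a, b)] → w = 0.93
R4: medium=0.93, severe=0.27; AND[min(a, b)] → w = 0.27
Rules with consequent 'fast': {R3, R4} → strengths 0.93, 0.27
Aggregate via t-conorm [max(a, b)]: 0.93

0.93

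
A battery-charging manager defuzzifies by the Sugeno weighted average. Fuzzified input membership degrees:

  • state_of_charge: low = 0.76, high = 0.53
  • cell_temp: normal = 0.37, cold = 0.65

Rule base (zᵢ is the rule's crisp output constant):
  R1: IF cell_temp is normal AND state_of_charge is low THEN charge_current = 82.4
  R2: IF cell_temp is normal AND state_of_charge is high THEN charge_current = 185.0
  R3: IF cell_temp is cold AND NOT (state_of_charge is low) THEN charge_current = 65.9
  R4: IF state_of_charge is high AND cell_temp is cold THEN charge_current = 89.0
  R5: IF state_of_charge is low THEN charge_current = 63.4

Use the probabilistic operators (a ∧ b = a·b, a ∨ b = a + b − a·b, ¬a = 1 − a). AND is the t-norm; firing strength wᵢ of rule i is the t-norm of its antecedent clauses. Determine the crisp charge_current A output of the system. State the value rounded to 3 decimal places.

R1 (z=82.4): normal=0.37, low=0.76; AND[a·b] → w = 0.2812
R2 (z=185.0): normal=0.37, high=0.53; AND[a·b] → w = 0.1961
R3 (z=65.9): cold=0.65, ¬low=1−0.76=0.24; AND[a·b] → w = 0.1560
R4 (z=89.0): high=0.53, cold=0.65; AND[a·b] → w = 0.3445
R5 (z=63.4): low=0.76 → w = 0.7600
Weighted average = (0.2812·82.4 + 0.1961·185.0 + 0.1560·65.9 + 0.3445·89.0 + 0.7600·63.4) / (0.2812 + 0.1961 + 0.1560 + 0.3445 + 0.7600)
  = 148.5743 / 1.7378 = 85.496

85.496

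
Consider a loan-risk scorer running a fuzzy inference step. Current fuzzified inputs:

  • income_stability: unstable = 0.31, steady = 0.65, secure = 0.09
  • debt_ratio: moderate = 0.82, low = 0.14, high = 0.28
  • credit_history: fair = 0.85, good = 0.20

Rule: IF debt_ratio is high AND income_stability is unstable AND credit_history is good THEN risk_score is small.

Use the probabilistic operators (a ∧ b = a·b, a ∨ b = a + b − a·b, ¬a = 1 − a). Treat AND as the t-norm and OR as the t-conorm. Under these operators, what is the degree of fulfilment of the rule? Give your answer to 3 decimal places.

firing strength: high=0.28, unstable=0.31, good=0.20; AND[a·b] → w = 0.0174

0.017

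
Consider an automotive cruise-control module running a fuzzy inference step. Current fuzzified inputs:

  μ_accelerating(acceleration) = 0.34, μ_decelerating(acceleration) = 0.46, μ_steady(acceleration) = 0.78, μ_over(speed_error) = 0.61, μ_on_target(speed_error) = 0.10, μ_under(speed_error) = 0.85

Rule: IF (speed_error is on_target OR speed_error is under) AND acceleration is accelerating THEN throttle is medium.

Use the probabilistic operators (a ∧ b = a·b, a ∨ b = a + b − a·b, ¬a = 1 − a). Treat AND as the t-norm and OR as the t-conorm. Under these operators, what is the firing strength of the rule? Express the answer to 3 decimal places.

firing strength: (on_target=0.10 OR under=0.85) = 0.8650; AND[a·b] with accelerating=0.34 → w = 0.2941

0.294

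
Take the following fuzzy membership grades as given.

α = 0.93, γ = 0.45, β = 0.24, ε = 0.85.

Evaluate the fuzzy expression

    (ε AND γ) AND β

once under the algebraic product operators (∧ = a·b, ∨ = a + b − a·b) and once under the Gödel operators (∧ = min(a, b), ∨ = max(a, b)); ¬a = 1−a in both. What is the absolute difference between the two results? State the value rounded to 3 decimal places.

Under algebraic product:
  ε AND γ = a·b on (0.8500, 0.4500) = 0.3825
  (ε AND γ) AND β = a·b on (0.3825, 0.2400) = 0.0918
  → value = 0.0918
Under Gödel:
  ε AND γ = min(a, b) on (0.85, 0.45) = 0.45
  (ε AND γ) AND β = min(a, b) on (0.45, 0.24) = 0.24
  → value = 0.2400
|0.0918 − 0.2400| = 0.148

0.148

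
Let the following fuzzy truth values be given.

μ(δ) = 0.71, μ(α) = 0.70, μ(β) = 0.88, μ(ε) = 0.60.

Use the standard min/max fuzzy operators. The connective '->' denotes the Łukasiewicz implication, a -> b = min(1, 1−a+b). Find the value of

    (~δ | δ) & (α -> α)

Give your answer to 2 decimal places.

0.71

~δ = 1 − 0.71 = 0.29
~δ | δ = max(a, b) on (0.29, 0.71) = 0.71
α -> α  [Łukasiewicz: min(1, 1−a+b)] with a=0.70, b=0.70 → 1.00
(~δ | δ) & (α -> α) = min(a, b) on (0.71, 1.00) = 0.71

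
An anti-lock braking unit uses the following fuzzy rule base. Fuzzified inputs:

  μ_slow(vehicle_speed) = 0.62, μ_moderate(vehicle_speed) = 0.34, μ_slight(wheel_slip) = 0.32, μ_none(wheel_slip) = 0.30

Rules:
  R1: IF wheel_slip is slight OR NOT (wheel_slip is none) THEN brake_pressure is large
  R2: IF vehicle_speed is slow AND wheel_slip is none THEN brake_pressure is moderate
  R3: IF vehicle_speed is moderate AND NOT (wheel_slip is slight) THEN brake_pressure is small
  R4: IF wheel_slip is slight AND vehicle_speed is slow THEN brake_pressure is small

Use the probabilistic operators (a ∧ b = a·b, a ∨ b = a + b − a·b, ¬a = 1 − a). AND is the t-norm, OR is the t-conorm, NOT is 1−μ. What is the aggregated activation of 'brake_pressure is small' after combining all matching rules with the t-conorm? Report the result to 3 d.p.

R1: slight=0.32, ¬none=1−0.30=0.70; OR[a + b − a·b] → w = 0.7960
R2: slow=0.62, none=0.30; AND[a·b] → w = 0.1860
R3: moderate=0.34, ¬slight=1−0.32=0.68; AND[a·b] → w = 0.2312
R4: slight=0.32, slow=0.62; AND[a·b] → w = 0.1984
Rules with consequent 'small': {R3, R4} → strengths 0.2312, 0.1984
Aggregate via t-conorm [a + b − a·b]: 0.3837

0.384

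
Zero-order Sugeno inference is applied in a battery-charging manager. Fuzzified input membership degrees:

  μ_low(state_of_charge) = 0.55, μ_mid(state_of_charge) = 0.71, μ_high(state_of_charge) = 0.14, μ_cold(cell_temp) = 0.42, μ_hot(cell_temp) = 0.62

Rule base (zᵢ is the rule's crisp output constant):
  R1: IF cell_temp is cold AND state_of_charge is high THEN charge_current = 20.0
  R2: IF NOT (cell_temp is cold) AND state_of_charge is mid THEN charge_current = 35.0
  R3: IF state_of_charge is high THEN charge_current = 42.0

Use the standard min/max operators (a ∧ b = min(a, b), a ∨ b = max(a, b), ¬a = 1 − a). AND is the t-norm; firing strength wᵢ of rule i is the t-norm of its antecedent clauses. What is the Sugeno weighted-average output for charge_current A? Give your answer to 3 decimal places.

R1 (z=20.0): cold=0.42, high=0.14; AND[min(a, b)] → w = 0.14
R2 (z=35.0): ¬cold=1−0.42=0.58, mid=0.71; AND[min(a, b)] → w = 0.58
R3 (z=42.0): high=0.14 → w = 0.14
Weighted average = (0.14·20.0 + 0.58·35.0 + 0.14·42.0) / (0.14 + 0.58 + 0.14)
  = 28.9800 / 0.8600 = 33.698

33.698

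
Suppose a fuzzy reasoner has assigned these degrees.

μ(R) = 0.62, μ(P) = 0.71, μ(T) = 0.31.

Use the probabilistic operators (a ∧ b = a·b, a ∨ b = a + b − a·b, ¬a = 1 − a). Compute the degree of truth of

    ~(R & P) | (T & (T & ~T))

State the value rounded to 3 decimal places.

R & P = a·b on (0.6200, 0.7100) = 0.4402
~(R & P) = 1 − 0.4402 = 0.5598
~T = 1 − 0.3100 = 0.6900
T & ~T = a·b on (0.3100, 0.6900) = 0.2139
T & (T & ~T) = a·b on (0.3100, 0.2139) = 0.0663
~(R & P) | (T & (T & ~T)) = a + b − a·b on (0.5598, 0.0663) = 0.5890

0.589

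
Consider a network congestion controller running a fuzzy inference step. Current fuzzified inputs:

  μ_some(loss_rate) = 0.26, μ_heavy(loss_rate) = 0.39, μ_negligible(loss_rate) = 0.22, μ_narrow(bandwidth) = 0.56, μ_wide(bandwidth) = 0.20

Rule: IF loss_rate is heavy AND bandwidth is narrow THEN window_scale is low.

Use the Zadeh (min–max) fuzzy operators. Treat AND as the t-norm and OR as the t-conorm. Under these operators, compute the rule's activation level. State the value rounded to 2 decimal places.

firing strength: heavy=0.39, narrow=0.56; AND[min(a, b)] → w = 0.39

0.39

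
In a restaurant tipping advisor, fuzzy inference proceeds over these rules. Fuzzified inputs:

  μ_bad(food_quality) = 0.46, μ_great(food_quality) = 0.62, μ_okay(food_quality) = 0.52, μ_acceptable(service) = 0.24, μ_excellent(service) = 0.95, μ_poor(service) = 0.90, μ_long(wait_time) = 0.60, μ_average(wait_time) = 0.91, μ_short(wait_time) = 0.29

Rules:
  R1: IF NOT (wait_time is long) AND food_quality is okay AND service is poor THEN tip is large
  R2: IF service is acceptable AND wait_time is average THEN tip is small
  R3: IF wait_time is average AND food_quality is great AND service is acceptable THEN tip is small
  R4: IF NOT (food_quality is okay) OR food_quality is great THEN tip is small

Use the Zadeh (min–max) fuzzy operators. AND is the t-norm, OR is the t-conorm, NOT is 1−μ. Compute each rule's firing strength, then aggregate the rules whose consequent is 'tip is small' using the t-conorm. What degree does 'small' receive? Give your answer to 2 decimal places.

R1: ¬long=1−0.60=0.40, okay=0.52, poor=0.90; AND[min(a, b)] → w = 0.40
R2: acceptable=0.24, average=0.91; AND[min(a, b)] → w = 0.24
R3: average=0.91, great=0.62, acceptable=0.24; AND[min(a, b)] → w = 0.24
R4: ¬okay=1−0.52=0.48, great=0.62; OR[max(a, b)] → w = 0.62
Rules with consequent 'small': {R2, R3, R4} → strengths 0.24, 0.24, 0.62
Aggregate via t-conorm [max(a, b)]: 0.62

0.62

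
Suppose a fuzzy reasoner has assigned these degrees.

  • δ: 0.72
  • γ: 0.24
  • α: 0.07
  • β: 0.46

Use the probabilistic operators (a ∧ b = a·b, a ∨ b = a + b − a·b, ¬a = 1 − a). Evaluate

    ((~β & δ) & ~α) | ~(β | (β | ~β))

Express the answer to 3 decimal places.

0.447

~β = 1 − 0.4600 = 0.5400
~β & δ = a·b on (0.5400, 0.7200) = 0.3888
~α = 1 − 0.0700 = 0.9300
(~β & δ) & ~α = a·b on (0.3888, 0.9300) = 0.3616
~β = 1 − 0.4600 = 0.5400
β | ~β = a + b − a·b on (0.4600, 0.5400) = 0.7516
β | (β | ~β) = a + b − a·b on (0.4600, 0.7516) = 0.8659
~(β | (β | ~β)) = 1 − 0.8659 = 0.1341
((~β & δ) & ~α) | ~(β | (β | ~β)) = a + b − a·b on (0.3616, 0.1341) = 0.4472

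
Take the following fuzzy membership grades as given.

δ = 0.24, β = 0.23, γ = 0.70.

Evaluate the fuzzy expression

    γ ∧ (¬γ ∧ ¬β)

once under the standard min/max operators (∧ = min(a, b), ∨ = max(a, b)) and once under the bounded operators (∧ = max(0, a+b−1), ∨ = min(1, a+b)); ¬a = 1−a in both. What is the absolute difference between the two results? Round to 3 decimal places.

0.300

Under standard min/max:
  ¬γ = 1 − 0.70 = 0.30
  ¬β = 1 − 0.23 = 0.77
  ¬γ ∧ ¬β = min(a, b) on (0.30, 0.77) = 0.30
  γ ∧ (¬γ ∧ ¬β) = min(a, b) on (0.70, 0.30) = 0.30
  → value = 0.3000
Under bounded:
  ¬γ = 1 − 0.70 = 0.30
  ¬β = 1 − 0.23 = 0.77
  ¬γ ∧ ¬β = max(0, a+b−1) on (0.30, 0.77) = 0.07
  γ ∧ (¬γ ∧ ¬β) = max(0, a+b−1) on (0.70, 0.07) = 0.00
  → value = 0.0000
|0.3000 − 0.0000| = 0.300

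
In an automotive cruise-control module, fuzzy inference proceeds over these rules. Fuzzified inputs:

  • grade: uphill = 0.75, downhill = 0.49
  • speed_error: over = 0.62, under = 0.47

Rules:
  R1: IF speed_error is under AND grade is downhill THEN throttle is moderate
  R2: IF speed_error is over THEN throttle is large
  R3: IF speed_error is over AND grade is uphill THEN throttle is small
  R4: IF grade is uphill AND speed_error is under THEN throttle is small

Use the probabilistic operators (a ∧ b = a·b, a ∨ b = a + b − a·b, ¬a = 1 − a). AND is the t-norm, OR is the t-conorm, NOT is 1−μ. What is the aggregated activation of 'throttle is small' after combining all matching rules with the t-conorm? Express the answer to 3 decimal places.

R1: under=0.47, downhill=0.49; AND[a·b] → w = 0.2303
R2: over=0.62 → w = 0.6200
R3: over=0.62, uphill=0.75; AND[a·b] → w = 0.4650
R4: uphill=0.75, under=0.47; AND[a·b] → w = 0.3525
Rules with consequent 'small': {R3, R4} → strengths 0.4650, 0.3525
Aggregate via t-conorm [a + b − a·b]: 0.6536

0.654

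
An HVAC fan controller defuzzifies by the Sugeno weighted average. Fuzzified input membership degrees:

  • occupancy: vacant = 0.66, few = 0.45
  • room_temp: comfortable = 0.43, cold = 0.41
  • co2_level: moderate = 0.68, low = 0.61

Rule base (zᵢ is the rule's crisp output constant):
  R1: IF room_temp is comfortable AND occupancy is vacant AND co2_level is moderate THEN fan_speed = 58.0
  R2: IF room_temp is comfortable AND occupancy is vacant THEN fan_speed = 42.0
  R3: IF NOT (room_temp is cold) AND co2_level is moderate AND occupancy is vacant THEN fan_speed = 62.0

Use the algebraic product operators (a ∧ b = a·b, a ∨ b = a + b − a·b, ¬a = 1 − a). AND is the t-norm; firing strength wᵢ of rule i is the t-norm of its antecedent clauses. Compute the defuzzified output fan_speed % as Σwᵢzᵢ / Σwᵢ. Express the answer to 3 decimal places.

R1 (z=58.0): comfortable=0.43, vacant=0.66, moderate=0.68; AND[a·b] → w = 0.1930
R2 (z=42.0): comfortable=0.43, vacant=0.66; AND[a·b] → w = 0.2838
R3 (z=62.0): ¬cold=1−0.41=0.59, moderate=0.68, vacant=0.66; AND[a·b] → w = 0.2648
Weighted average = (0.1930·58.0 + 0.2838·42.0 + 0.2648·62.0) / (0.1930 + 0.2838 + 0.2648)
  = 39.5298 / 0.7416 = 53.305

53.305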